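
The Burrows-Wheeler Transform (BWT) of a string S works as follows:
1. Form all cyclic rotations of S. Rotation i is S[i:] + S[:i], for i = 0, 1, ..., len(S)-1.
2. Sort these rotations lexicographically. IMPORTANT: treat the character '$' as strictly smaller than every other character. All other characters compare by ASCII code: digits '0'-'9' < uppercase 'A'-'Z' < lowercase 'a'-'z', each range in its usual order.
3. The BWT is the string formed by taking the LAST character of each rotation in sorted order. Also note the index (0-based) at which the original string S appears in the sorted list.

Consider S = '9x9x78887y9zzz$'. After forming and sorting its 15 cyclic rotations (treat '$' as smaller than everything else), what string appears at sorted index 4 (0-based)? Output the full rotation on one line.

All 15 rotations (rotation i = S[i:]+S[:i]):
  rot[0] = 9x9x78887y9zzz$
  rot[1] = x9x78887y9zzz$9
  rot[2] = 9x78887y9zzz$9x
  rot[3] = x78887y9zzz$9x9
  rot[4] = 78887y9zzz$9x9x
  rot[5] = 8887y9zzz$9x9x7
  rot[6] = 887y9zzz$9x9x78
  rot[7] = 87y9zzz$9x9x788
  rot[8] = 7y9zzz$9x9x7888
  rot[9] = y9zzz$9x9x78887
  rot[10] = 9zzz$9x9x78887y
  rot[11] = zzz$9x9x78887y9
  rot[12] = zz$9x9x78887y9z
  rot[13] = z$9x9x78887y9zz
  rot[14] = $9x9x78887y9zzz
Sorted (with $ < everything):
  sorted[0] = $9x9x78887y9zzz
  sorted[1] = 78887y9zzz$9x9x
  sorted[2] = 7y9zzz$9x9x7888
  sorted[3] = 87y9zzz$9x9x788
  sorted[4] = 887y9zzz$9x9x78
  sorted[5] = 8887y9zzz$9x9x7
  sorted[6] = 9x78887y9zzz$9x
  sorted[7] = 9x9x78887y9zzz$
  sorted[8] = 9zzz$9x9x78887y
  sorted[9] = x78887y9zzz$9x9
  sorted[10] = x9x78887y9zzz$9
  sorted[11] = y9zzz$9x9x78887
  sorted[12] = z$9x9x78887y9zz
  sorted[13] = zz$9x9x78887y9z
  sorted[14] = zzz$9x9x78887y9
sorted[4] = 887y9zzz$9x9x78

Answer: 887y9zzz$9x9x78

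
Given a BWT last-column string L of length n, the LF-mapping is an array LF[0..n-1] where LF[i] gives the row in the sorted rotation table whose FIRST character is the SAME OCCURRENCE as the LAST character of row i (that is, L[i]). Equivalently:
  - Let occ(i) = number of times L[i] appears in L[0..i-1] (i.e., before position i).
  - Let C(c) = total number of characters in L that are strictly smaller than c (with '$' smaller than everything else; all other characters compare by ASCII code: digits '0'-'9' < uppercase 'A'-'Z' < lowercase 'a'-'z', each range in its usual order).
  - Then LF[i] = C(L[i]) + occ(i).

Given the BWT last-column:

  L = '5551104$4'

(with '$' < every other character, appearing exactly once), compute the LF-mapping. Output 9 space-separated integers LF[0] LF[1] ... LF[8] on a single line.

Answer: 6 7 8 2 3 1 4 0 5

Derivation:
Char counts: '$':1, '0':1, '1':2, '4':2, '5':3
C (first-col start): C('$')=0, C('0')=1, C('1')=2, C('4')=4, C('5')=6
L[0]='5': occ=0, LF[0]=C('5')+0=6+0=6
L[1]='5': occ=1, LF[1]=C('5')+1=6+1=7
L[2]='5': occ=2, LF[2]=C('5')+2=6+2=8
L[3]='1': occ=0, LF[3]=C('1')+0=2+0=2
L[4]='1': occ=1, LF[4]=C('1')+1=2+1=3
L[5]='0': occ=0, LF[5]=C('0')+0=1+0=1
L[6]='4': occ=0, LF[6]=C('4')+0=4+0=4
L[7]='$': occ=0, LF[7]=C('$')+0=0+0=0
L[8]='4': occ=1, LF[8]=C('4')+1=4+1=5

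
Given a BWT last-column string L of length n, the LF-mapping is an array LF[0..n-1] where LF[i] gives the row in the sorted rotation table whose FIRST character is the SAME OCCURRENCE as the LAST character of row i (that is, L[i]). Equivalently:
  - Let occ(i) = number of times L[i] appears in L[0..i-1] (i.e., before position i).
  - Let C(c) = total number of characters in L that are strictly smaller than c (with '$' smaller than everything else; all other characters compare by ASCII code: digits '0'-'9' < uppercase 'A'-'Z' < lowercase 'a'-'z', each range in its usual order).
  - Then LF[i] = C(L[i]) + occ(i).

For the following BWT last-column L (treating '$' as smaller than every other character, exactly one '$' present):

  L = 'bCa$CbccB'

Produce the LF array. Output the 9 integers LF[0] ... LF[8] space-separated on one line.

Char counts: '$':1, 'B':1, 'C':2, 'a':1, 'b':2, 'c':2
C (first-col start): C('$')=0, C('B')=1, C('C')=2, C('a')=4, C('b')=5, C('c')=7
L[0]='b': occ=0, LF[0]=C('b')+0=5+0=5
L[1]='C': occ=0, LF[1]=C('C')+0=2+0=2
L[2]='a': occ=0, LF[2]=C('a')+0=4+0=4
L[3]='$': occ=0, LF[3]=C('$')+0=0+0=0
L[4]='C': occ=1, LF[4]=C('C')+1=2+1=3
L[5]='b': occ=1, LF[5]=C('b')+1=5+1=6
L[6]='c': occ=0, LF[6]=C('c')+0=7+0=7
L[7]='c': occ=1, LF[7]=C('c')+1=7+1=8
L[8]='B': occ=0, LF[8]=C('B')+0=1+0=1

Answer: 5 2 4 0 3 6 7 8 1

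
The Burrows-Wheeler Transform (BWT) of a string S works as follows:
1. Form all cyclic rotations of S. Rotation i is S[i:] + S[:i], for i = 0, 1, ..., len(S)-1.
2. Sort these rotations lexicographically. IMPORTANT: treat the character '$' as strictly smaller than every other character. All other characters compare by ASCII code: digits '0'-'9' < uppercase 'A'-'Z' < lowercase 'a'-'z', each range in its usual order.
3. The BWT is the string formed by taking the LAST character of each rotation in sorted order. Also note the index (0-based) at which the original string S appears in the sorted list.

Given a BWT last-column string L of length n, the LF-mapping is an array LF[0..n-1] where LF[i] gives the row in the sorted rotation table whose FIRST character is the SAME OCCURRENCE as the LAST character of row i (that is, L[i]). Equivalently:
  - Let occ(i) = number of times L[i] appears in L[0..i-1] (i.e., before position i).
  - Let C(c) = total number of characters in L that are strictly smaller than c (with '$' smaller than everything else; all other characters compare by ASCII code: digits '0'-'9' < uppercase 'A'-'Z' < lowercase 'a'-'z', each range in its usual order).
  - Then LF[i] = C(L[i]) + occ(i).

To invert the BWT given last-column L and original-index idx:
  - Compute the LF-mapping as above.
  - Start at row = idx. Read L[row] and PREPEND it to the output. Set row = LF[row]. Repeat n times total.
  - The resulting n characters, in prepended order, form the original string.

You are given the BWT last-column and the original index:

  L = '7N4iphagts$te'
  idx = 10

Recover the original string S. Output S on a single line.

LF mapping: 2 3 1 8 9 7 4 6 11 10 0 12 5
Walk LF starting at row 10, prepending L[row]:
  step 1: row=10, L[10]='$', prepend. Next row=LF[10]=0
  step 2: row=0, L[0]='7', prepend. Next row=LF[0]=2
  step 3: row=2, L[2]='4', prepend. Next row=LF[2]=1
  step 4: row=1, L[1]='N', prepend. Next row=LF[1]=3
  step 5: row=3, L[3]='i', prepend. Next row=LF[3]=8
  step 6: row=8, L[8]='t', prepend. Next row=LF[8]=11
  step 7: row=11, L[11]='t', prepend. Next row=LF[11]=12
  step 8: row=12, L[12]='e', prepend. Next row=LF[12]=5
  step 9: row=5, L[5]='h', prepend. Next row=LF[5]=7
  step 10: row=7, L[7]='g', prepend. Next row=LF[7]=6
  step 11: row=6, L[6]='a', prepend. Next row=LF[6]=4
  step 12: row=4, L[4]='p', prepend. Next row=LF[4]=9
  step 13: row=9, L[9]='s', prepend. Next row=LF[9]=10
Reversed output: spaghettiN47$

Answer: spaghettiN47$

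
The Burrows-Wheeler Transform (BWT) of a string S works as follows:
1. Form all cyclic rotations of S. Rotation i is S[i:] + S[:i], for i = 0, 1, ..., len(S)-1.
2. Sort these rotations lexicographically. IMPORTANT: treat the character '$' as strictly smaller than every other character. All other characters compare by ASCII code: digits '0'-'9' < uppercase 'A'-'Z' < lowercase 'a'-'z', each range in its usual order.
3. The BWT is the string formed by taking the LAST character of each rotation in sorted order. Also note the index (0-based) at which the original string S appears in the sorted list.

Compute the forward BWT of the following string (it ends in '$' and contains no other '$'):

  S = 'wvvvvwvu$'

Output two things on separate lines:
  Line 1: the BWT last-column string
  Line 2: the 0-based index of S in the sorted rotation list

All 9 rotations (rotation i = S[i:]+S[:i]):
  rot[0] = wvvvvwvu$
  rot[1] = vvvvwvu$w
  rot[2] = vvvwvu$wv
  rot[3] = vvwvu$wvv
  rot[4] = vwvu$wvvv
  rot[5] = wvu$wvvvv
  rot[6] = vu$wvvvvw
  rot[7] = u$wvvvvwv
  rot[8] = $wvvvvwvu
Sorted (with $ < everything):
  sorted[0] = $wvvvvwvu  (last char: 'u')
  sorted[1] = u$wvvvvwv  (last char: 'v')
  sorted[2] = vu$wvvvvw  (last char: 'w')
  sorted[3] = vvvvwvu$w  (last char: 'w')
  sorted[4] = vvvwvu$wv  (last char: 'v')
  sorted[5] = vvwvu$wvv  (last char: 'v')
  sorted[6] = vwvu$wvvv  (last char: 'v')
  sorted[7] = wvu$wvvvv  (last char: 'v')
  sorted[8] = wvvvvwvu$  (last char: '$')
Last column: uvwwvvvv$
Original string S is at sorted index 8

Answer: uvwwvvvv$
8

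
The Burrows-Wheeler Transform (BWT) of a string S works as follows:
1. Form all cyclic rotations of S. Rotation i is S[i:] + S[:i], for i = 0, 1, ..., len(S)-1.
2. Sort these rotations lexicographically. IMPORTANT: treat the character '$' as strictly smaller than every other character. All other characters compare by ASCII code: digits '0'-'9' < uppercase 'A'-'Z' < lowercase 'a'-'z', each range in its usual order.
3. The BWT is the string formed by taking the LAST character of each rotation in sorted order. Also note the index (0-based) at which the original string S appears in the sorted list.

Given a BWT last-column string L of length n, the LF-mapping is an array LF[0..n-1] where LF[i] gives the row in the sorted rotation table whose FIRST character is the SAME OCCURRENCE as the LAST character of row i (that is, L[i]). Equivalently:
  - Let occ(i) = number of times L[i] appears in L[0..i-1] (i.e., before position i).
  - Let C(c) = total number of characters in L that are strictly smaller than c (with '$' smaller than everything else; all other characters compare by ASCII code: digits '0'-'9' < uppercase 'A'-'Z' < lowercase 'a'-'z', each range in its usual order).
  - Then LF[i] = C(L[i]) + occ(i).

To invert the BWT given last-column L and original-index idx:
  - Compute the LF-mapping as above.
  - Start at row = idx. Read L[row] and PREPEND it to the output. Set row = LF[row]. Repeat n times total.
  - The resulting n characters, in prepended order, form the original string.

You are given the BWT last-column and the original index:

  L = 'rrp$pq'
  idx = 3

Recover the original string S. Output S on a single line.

LF mapping: 4 5 1 0 2 3
Walk LF starting at row 3, prepending L[row]:
  step 1: row=3, L[3]='$', prepend. Next row=LF[3]=0
  step 2: row=0, L[0]='r', prepend. Next row=LF[0]=4
  step 3: row=4, L[4]='p', prepend. Next row=LF[4]=2
  step 4: row=2, L[2]='p', prepend. Next row=LF[2]=1
  step 5: row=1, L[1]='r', prepend. Next row=LF[1]=5
  step 6: row=5, L[5]='q', prepend. Next row=LF[5]=3
Reversed output: qrppr$

Answer: qrppr$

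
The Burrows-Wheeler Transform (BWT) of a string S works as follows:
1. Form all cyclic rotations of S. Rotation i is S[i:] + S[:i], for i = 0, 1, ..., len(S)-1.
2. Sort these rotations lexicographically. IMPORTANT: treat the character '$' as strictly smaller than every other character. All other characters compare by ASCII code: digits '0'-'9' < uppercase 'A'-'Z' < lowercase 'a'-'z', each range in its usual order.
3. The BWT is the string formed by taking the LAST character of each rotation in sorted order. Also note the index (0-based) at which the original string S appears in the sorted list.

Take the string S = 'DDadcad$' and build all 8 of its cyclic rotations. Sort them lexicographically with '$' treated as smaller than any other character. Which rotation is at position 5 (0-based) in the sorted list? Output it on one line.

All 8 rotations (rotation i = S[i:]+S[:i]):
  rot[0] = DDadcad$
  rot[1] = Dadcad$D
  rot[2] = adcad$DD
  rot[3] = dcad$DDa
  rot[4] = cad$DDad
  rot[5] = ad$DDadc
  rot[6] = d$DDadca
  rot[7] = $DDadcad
Sorted (with $ < everything):
  sorted[0] = $DDadcad
  sorted[1] = DDadcad$
  sorted[2] = Dadcad$D
  sorted[3] = ad$DDadc
  sorted[4] = adcad$DD
  sorted[5] = cad$DDad
  sorted[6] = d$DDadca
  sorted[7] = dcad$DDa
sorted[5] = cad$DDad

Answer: cad$DDad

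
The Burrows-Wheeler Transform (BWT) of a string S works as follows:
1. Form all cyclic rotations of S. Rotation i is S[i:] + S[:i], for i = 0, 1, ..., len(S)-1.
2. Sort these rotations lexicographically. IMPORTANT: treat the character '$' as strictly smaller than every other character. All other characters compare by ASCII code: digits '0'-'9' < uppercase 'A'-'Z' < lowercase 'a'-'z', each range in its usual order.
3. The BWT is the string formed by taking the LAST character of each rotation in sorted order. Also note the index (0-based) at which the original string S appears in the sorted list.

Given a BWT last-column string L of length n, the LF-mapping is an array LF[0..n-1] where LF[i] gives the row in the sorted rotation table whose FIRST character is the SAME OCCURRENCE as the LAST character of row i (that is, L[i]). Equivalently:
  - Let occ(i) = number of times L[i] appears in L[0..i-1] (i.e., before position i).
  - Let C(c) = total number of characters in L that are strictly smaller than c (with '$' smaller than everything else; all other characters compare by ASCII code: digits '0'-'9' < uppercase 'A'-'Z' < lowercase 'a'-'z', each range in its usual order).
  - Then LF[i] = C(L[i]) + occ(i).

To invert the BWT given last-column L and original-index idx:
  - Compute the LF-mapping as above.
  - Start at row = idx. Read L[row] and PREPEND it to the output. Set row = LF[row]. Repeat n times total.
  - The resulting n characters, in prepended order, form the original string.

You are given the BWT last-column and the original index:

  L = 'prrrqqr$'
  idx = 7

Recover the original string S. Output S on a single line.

Answer: rrqrqrp$

Derivation:
LF mapping: 1 4 5 6 2 3 7 0
Walk LF starting at row 7, prepending L[row]:
  step 1: row=7, L[7]='$', prepend. Next row=LF[7]=0
  step 2: row=0, L[0]='p', prepend. Next row=LF[0]=1
  step 3: row=1, L[1]='r', prepend. Next row=LF[1]=4
  step 4: row=4, L[4]='q', prepend. Next row=LF[4]=2
  step 5: row=2, L[2]='r', prepend. Next row=LF[2]=5
  step 6: row=5, L[5]='q', prepend. Next row=LF[5]=3
  step 7: row=3, L[3]='r', prepend. Next row=LF[3]=6
  step 8: row=6, L[6]='r', prepend. Next row=LF[6]=7
Reversed output: rrqrqrp$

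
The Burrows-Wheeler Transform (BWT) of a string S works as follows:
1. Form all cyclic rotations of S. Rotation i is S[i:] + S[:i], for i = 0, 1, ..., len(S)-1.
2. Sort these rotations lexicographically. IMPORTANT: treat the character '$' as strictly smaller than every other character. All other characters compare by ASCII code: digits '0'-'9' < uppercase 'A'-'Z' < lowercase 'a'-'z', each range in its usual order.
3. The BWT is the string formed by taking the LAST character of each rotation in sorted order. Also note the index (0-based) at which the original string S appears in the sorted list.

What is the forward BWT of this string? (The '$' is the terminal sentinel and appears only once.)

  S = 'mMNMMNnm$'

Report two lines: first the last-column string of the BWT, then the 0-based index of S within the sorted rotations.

All 9 rotations (rotation i = S[i:]+S[:i]):
  rot[0] = mMNMMNnm$
  rot[1] = MNMMNnm$m
  rot[2] = NMMNnm$mM
  rot[3] = MMNnm$mMN
  rot[4] = MNnm$mMNM
  rot[5] = Nnm$mMNMM
  rot[6] = nm$mMNMMN
  rot[7] = m$mMNMMNn
  rot[8] = $mMNMMNnm
Sorted (with $ < everything):
  sorted[0] = $mMNMMNnm  (last char: 'm')
  sorted[1] = MMNnm$mMN  (last char: 'N')
  sorted[2] = MNMMNnm$m  (last char: 'm')
  sorted[3] = MNnm$mMNM  (last char: 'M')
  sorted[4] = NMMNnm$mM  (last char: 'M')
  sorted[5] = Nnm$mMNMM  (last char: 'M')
  sorted[6] = m$mMNMMNn  (last char: 'n')
  sorted[7] = mMNMMNnm$  (last char: '$')
  sorted[8] = nm$mMNMMN  (last char: 'N')
Last column: mNmMMMn$N
Original string S is at sorted index 7

Answer: mNmMMMn$N
7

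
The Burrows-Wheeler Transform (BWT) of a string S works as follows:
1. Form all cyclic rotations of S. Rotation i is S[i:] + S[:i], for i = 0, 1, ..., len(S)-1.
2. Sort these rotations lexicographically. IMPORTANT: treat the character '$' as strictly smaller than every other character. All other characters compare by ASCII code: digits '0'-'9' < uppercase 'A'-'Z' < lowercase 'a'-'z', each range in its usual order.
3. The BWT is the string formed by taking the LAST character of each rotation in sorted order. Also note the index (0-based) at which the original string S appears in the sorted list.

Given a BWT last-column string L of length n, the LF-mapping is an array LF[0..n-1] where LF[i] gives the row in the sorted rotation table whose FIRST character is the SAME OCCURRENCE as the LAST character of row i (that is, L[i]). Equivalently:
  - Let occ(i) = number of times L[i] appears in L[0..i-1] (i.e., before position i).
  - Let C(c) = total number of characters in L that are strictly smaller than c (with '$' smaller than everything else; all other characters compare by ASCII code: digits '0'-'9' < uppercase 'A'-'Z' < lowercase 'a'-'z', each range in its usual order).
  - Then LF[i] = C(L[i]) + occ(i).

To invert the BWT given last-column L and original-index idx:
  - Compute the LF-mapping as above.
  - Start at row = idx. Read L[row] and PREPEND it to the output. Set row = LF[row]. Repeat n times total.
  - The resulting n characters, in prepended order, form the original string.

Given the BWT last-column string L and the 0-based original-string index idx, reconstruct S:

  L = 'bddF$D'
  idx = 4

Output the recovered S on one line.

LF mapping: 3 4 5 2 0 1
Walk LF starting at row 4, prepending L[row]:
  step 1: row=4, L[4]='$', prepend. Next row=LF[4]=0
  step 2: row=0, L[0]='b', prepend. Next row=LF[0]=3
  step 3: row=3, L[3]='F', prepend. Next row=LF[3]=2
  step 4: row=2, L[2]='d', prepend. Next row=LF[2]=5
  step 5: row=5, L[5]='D', prepend. Next row=LF[5]=1
  step 6: row=1, L[1]='d', prepend. Next row=LF[1]=4
Reversed output: dDdFb$

Answer: dDdFb$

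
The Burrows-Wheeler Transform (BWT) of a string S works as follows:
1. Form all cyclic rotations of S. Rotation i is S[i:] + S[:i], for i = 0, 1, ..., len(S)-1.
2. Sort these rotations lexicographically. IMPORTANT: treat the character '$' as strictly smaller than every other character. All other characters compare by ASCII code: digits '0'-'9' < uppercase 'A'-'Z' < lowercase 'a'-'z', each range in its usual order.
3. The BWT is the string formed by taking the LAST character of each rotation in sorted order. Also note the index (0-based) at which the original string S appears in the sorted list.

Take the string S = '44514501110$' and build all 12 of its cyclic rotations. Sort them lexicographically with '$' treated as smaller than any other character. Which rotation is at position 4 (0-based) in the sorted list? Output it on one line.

Answer: 110$44514501

Derivation:
All 12 rotations (rotation i = S[i:]+S[:i]):
  rot[0] = 44514501110$
  rot[1] = 4514501110$4
  rot[2] = 514501110$44
  rot[3] = 14501110$445
  rot[4] = 4501110$4451
  rot[5] = 501110$44514
  rot[6] = 01110$445145
  rot[7] = 1110$4451450
  rot[8] = 110$44514501
  rot[9] = 10$445145011
  rot[10] = 0$4451450111
  rot[11] = $44514501110
Sorted (with $ < everything):
  sorted[0] = $44514501110
  sorted[1] = 0$4451450111
  sorted[2] = 01110$445145
  sorted[3] = 10$445145011
  sorted[4] = 110$44514501
  sorted[5] = 1110$4451450
  sorted[6] = 14501110$445
  sorted[7] = 44514501110$
  sorted[8] = 4501110$4451
  sorted[9] = 4514501110$4
  sorted[10] = 501110$44514
  sorted[11] = 514501110$44
sorted[4] = 110$44514501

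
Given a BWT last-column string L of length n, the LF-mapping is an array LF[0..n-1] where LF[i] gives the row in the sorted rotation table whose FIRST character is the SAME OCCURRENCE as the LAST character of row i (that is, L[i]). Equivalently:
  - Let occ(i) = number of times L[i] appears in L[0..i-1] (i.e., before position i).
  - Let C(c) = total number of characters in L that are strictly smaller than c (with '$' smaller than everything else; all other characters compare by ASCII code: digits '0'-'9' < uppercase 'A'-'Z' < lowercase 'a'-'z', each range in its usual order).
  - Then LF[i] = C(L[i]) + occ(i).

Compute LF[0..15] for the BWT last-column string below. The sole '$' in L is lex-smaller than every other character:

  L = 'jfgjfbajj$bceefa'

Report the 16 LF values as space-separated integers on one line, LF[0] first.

Answer: 12 8 11 13 9 3 1 14 15 0 4 5 6 7 10 2

Derivation:
Char counts: '$':1, 'a':2, 'b':2, 'c':1, 'e':2, 'f':3, 'g':1, 'j':4
C (first-col start): C('$')=0, C('a')=1, C('b')=3, C('c')=5, C('e')=6, C('f')=8, C('g')=11, C('j')=12
L[0]='j': occ=0, LF[0]=C('j')+0=12+0=12
L[1]='f': occ=0, LF[1]=C('f')+0=8+0=8
L[2]='g': occ=0, LF[2]=C('g')+0=11+0=11
L[3]='j': occ=1, LF[3]=C('j')+1=12+1=13
L[4]='f': occ=1, LF[4]=C('f')+1=8+1=9
L[5]='b': occ=0, LF[5]=C('b')+0=3+0=3
L[6]='a': occ=0, LF[6]=C('a')+0=1+0=1
L[7]='j': occ=2, LF[7]=C('j')+2=12+2=14
L[8]='j': occ=3, LF[8]=C('j')+3=12+3=15
L[9]='$': occ=0, LF[9]=C('$')+0=0+0=0
L[10]='b': occ=1, LF[10]=C('b')+1=3+1=4
L[11]='c': occ=0, LF[11]=C('c')+0=5+0=5
L[12]='e': occ=0, LF[12]=C('e')+0=6+0=6
L[13]='e': occ=1, LF[13]=C('e')+1=6+1=7
L[14]='f': occ=2, LF[14]=C('f')+2=8+2=10
L[15]='a': occ=1, LF[15]=C('a')+1=1+1=2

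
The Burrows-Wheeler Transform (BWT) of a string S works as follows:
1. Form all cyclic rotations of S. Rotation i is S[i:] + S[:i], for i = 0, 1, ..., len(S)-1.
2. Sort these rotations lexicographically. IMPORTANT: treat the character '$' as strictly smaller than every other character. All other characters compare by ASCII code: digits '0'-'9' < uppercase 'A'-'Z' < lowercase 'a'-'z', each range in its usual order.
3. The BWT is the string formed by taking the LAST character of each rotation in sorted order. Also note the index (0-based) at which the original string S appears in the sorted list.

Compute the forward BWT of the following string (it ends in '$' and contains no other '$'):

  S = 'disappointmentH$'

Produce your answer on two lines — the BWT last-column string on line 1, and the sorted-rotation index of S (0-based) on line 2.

Answer: Hts$modteippainn
3

Derivation:
All 16 rotations (rotation i = S[i:]+S[:i]):
  rot[0] = disappointmentH$
  rot[1] = isappointmentH$d
  rot[2] = sappointmentH$di
  rot[3] = appointmentH$dis
  rot[4] = ppointmentH$disa
  rot[5] = pointmentH$disap
  rot[6] = ointmentH$disapp
  rot[7] = intmentH$disappo
  rot[8] = ntmentH$disappoi
  rot[9] = tmentH$disappoin
  rot[10] = mentH$disappoint
  rot[11] = entH$disappointm
  rot[12] = ntH$disappointme
  rot[13] = tH$disappointmen
  rot[14] = H$disappointment
  rot[15] = $disappointmentH
Sorted (with $ < everything):
  sorted[0] = $disappointmentH  (last char: 'H')
  sorted[1] = H$disappointment  (last char: 't')
  sorted[2] = appointmentH$dis  (last char: 's')
  sorted[3] = disappointmentH$  (last char: '$')
  sorted[4] = entH$disappointm  (last char: 'm')
  sorted[5] = intmentH$disappo  (last char: 'o')
  sorted[6] = isappointmentH$d  (last char: 'd')
  sorted[7] = mentH$disappoint  (last char: 't')
  sorted[8] = ntH$disappointme  (last char: 'e')
  sorted[9] = ntmentH$disappoi  (last char: 'i')
  sorted[10] = ointmentH$disapp  (last char: 'p')
  sorted[11] = pointmentH$disap  (last char: 'p')
  sorted[12] = ppointmentH$disa  (last char: 'a')
  sorted[13] = sappointmentH$di  (last char: 'i')
  sorted[14] = tH$disappointmen  (last char: 'n')
  sorted[15] = tmentH$disappoin  (last char: 'n')
Last column: Hts$modteippainn
Original string S is at sorted index 3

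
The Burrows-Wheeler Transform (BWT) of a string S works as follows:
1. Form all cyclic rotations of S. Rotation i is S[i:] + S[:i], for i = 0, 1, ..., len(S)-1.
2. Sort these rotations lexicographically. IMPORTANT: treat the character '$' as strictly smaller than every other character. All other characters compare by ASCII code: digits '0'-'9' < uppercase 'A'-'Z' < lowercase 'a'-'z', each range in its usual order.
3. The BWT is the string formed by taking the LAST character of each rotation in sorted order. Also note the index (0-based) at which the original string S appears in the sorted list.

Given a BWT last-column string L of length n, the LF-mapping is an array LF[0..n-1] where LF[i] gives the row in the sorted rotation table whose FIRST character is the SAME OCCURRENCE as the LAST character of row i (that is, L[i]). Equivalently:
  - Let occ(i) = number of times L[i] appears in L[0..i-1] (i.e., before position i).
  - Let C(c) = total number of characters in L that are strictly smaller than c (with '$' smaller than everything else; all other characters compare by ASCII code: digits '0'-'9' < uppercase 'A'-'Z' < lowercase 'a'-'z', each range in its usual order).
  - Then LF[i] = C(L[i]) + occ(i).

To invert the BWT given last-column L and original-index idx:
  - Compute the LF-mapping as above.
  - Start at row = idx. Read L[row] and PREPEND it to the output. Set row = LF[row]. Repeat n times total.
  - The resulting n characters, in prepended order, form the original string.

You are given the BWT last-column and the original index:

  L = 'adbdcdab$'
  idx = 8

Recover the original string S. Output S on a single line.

Answer: dcbdbada$

Derivation:
LF mapping: 1 6 3 7 5 8 2 4 0
Walk LF starting at row 8, prepending L[row]:
  step 1: row=8, L[8]='$', prepend. Next row=LF[8]=0
  step 2: row=0, L[0]='a', prepend. Next row=LF[0]=1
  step 3: row=1, L[1]='d', prepend. Next row=LF[1]=6
  step 4: row=6, L[6]='a', prepend. Next row=LF[6]=2
  step 5: row=2, L[2]='b', prepend. Next row=LF[2]=3
  step 6: row=3, L[3]='d', prepend. Next row=LF[3]=7
  step 7: row=7, L[7]='b', prepend. Next row=LF[7]=4
  step 8: row=4, L[4]='c', prepend. Next row=LF[4]=5
  step 9: row=5, L[5]='d', prepend. Next row=LF[5]=8
Reversed output: dcbdbada$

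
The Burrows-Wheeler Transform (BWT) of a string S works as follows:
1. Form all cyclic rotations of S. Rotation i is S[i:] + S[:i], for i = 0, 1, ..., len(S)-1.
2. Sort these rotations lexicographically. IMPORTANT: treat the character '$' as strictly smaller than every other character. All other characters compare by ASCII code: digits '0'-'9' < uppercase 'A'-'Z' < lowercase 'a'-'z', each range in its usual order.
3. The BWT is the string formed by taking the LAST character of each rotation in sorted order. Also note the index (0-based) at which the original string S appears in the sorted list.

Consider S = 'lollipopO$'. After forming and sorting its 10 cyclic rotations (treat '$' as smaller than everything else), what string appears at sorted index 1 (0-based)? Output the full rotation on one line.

All 10 rotations (rotation i = S[i:]+S[:i]):
  rot[0] = lollipopO$
  rot[1] = ollipopO$l
  rot[2] = llipopO$lo
  rot[3] = lipopO$lol
  rot[4] = ipopO$loll
  rot[5] = popO$lolli
  rot[6] = opO$lollip
  rot[7] = pO$lollipo
  rot[8] = O$lollipop
  rot[9] = $lollipopO
Sorted (with $ < everything):
  sorted[0] = $lollipopO
  sorted[1] = O$lollipop
  sorted[2] = ipopO$loll
  sorted[3] = lipopO$lol
  sorted[4] = llipopO$lo
  sorted[5] = lollipopO$
  sorted[6] = ollipopO$l
  sorted[7] = opO$lollip
  sorted[8] = pO$lollipo
  sorted[9] = popO$lolli
sorted[1] = O$lollipop

Answer: O$lollipop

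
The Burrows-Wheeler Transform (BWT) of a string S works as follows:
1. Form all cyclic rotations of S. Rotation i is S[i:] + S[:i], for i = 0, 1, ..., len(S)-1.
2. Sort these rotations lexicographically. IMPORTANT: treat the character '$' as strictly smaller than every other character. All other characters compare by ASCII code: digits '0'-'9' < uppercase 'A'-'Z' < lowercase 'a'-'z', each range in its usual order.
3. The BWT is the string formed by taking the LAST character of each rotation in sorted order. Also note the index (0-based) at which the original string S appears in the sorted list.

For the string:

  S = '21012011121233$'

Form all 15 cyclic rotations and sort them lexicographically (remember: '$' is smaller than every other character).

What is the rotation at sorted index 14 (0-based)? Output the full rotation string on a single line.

Answer: 33$210120111212

Derivation:
All 15 rotations (rotation i = S[i:]+S[:i]):
  rot[0] = 21012011121233$
  rot[1] = 1012011121233$2
  rot[2] = 012011121233$21
  rot[3] = 12011121233$210
  rot[4] = 2011121233$2101
  rot[5] = 011121233$21012
  rot[6] = 11121233$210120
  rot[7] = 1121233$2101201
  rot[8] = 121233$21012011
  rot[9] = 21233$210120111
  rot[10] = 1233$2101201112
  rot[11] = 233$21012011121
  rot[12] = 33$210120111212
  rot[13] = 3$2101201112123
  rot[14] = $21012011121233
Sorted (with $ < everything):
  sorted[0] = $21012011121233
  sorted[1] = 011121233$21012
  sorted[2] = 012011121233$21
  sorted[3] = 1012011121233$2
  sorted[4] = 11121233$210120
  sorted[5] = 1121233$2101201
  sorted[6] = 12011121233$210
  sorted[7] = 121233$21012011
  sorted[8] = 1233$2101201112
  sorted[9] = 2011121233$2101
  sorted[10] = 21012011121233$
  sorted[11] = 21233$210120111
  sorted[12] = 233$21012011121
  sorted[13] = 3$2101201112123
  sorted[14] = 33$210120111212
sorted[14] = 33$210120111212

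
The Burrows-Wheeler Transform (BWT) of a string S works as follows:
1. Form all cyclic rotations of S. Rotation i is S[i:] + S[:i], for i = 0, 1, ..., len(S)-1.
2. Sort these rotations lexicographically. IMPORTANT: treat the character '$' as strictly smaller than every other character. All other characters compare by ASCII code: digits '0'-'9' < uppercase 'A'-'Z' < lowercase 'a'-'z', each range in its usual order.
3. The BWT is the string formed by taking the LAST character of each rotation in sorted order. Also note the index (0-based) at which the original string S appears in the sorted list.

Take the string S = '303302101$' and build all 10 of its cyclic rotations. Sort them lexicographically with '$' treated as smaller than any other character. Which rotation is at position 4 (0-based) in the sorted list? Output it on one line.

Answer: 1$30330210

Derivation:
All 10 rotations (rotation i = S[i:]+S[:i]):
  rot[0] = 303302101$
  rot[1] = 03302101$3
  rot[2] = 3302101$30
  rot[3] = 302101$303
  rot[4] = 02101$3033
  rot[5] = 2101$30330
  rot[6] = 101$303302
  rot[7] = 01$3033021
  rot[8] = 1$30330210
  rot[9] = $303302101
Sorted (with $ < everything):
  sorted[0] = $303302101
  sorted[1] = 01$3033021
  sorted[2] = 02101$3033
  sorted[3] = 03302101$3
  sorted[4] = 1$30330210
  sorted[5] = 101$303302
  sorted[6] = 2101$30330
  sorted[7] = 302101$303
  sorted[8] = 303302101$
  sorted[9] = 3302101$30
sorted[4] = 1$30330210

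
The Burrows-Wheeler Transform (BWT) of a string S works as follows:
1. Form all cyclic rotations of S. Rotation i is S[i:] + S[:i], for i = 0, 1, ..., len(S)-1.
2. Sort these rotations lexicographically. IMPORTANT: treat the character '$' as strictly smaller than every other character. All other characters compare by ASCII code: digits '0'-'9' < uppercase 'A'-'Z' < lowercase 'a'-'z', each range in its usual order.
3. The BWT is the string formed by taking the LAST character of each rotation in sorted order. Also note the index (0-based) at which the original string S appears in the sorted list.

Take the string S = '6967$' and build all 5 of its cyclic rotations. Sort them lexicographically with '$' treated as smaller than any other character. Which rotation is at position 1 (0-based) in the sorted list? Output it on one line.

All 5 rotations (rotation i = S[i:]+S[:i]):
  rot[0] = 6967$
  rot[1] = 967$6
  rot[2] = 67$69
  rot[3] = 7$696
  rot[4] = $6967
Sorted (with $ < everything):
  sorted[0] = $6967
  sorted[1] = 67$69
  sorted[2] = 6967$
  sorted[3] = 7$696
  sorted[4] = 967$6
sorted[1] = 67$69

Answer: 67$69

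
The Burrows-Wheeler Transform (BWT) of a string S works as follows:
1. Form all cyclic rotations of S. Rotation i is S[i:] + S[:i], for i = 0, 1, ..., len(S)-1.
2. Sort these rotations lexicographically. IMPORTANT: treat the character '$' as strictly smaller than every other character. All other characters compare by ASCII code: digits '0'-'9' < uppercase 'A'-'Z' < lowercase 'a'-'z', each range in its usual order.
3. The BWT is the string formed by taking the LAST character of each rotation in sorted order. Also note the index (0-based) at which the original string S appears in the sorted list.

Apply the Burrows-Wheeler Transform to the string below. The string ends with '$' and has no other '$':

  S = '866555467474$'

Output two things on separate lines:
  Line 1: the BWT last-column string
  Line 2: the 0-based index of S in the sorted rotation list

All 13 rotations (rotation i = S[i:]+S[:i]):
  rot[0] = 866555467474$
  rot[1] = 66555467474$8
  rot[2] = 6555467474$86
  rot[3] = 555467474$866
  rot[4] = 55467474$8665
  rot[5] = 5467474$86655
  rot[6] = 467474$866555
  rot[7] = 67474$8665554
  rot[8] = 7474$86655546
  rot[9] = 474$866555467
  rot[10] = 74$8665554674
  rot[11] = 4$86655546747
  rot[12] = $866555467474
Sorted (with $ < everything):
  sorted[0] = $866555467474  (last char: '4')
  sorted[1] = 4$86655546747  (last char: '7')
  sorted[2] = 467474$866555  (last char: '5')
  sorted[3] = 474$866555467  (last char: '7')
  sorted[4] = 5467474$86655  (last char: '5')
  sorted[5] = 55467474$8665  (last char: '5')
  sorted[6] = 555467474$866  (last char: '6')
  sorted[7] = 6555467474$86  (last char: '6')
  sorted[8] = 66555467474$8  (last char: '8')
  sorted[9] = 67474$8665554  (last char: '4')
  sorted[10] = 74$8665554674  (last char: '4')
  sorted[11] = 7474$86655546  (last char: '6')
  sorted[12] = 866555467474$  (last char: '$')
Last column: 475755668446$
Original string S is at sorted index 12

Answer: 475755668446$
12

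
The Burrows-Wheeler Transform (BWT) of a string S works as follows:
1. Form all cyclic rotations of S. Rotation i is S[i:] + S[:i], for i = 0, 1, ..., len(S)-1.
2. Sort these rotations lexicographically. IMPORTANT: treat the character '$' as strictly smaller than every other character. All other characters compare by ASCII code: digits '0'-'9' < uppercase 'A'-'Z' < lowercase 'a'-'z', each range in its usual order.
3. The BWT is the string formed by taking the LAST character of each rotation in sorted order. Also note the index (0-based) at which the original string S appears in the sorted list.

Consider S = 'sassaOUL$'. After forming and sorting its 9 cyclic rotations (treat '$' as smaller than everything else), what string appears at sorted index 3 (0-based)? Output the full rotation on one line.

Answer: UL$sassaO

Derivation:
All 9 rotations (rotation i = S[i:]+S[:i]):
  rot[0] = sassaOUL$
  rot[1] = assaOUL$s
  rot[2] = ssaOUL$sa
  rot[3] = saOUL$sas
  rot[4] = aOUL$sass
  rot[5] = OUL$sassa
  rot[6] = UL$sassaO
  rot[7] = L$sassaOU
  rot[8] = $sassaOUL
Sorted (with $ < everything):
  sorted[0] = $sassaOUL
  sorted[1] = L$sassaOU
  sorted[2] = OUL$sassa
  sorted[3] = UL$sassaO
  sorted[4] = aOUL$sass
  sorted[5] = assaOUL$s
  sorted[6] = saOUL$sas
  sorted[7] = sassaOUL$
  sorted[8] = ssaOUL$sa
sorted[3] = UL$sassaO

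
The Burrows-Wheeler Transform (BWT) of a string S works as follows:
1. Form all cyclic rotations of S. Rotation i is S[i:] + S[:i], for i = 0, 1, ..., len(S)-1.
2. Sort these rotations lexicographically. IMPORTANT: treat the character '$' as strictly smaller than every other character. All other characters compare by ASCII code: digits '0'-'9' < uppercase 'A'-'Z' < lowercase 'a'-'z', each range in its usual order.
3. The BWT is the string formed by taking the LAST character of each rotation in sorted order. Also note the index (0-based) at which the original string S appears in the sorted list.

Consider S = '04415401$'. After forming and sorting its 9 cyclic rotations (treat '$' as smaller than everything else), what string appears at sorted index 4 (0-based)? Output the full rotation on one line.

All 9 rotations (rotation i = S[i:]+S[:i]):
  rot[0] = 04415401$
  rot[1] = 4415401$0
  rot[2] = 415401$04
  rot[3] = 15401$044
  rot[4] = 5401$0441
  rot[5] = 401$04415
  rot[6] = 01$044154
  rot[7] = 1$0441540
  rot[8] = $04415401
Sorted (with $ < everything):
  sorted[0] = $04415401
  sorted[1] = 01$044154
  sorted[2] = 04415401$
  sorted[3] = 1$0441540
  sorted[4] = 15401$044
  sorted[5] = 401$04415
  sorted[6] = 415401$04
  sorted[7] = 4415401$0
  sorted[8] = 5401$0441
sorted[4] = 15401$044

Answer: 15401$044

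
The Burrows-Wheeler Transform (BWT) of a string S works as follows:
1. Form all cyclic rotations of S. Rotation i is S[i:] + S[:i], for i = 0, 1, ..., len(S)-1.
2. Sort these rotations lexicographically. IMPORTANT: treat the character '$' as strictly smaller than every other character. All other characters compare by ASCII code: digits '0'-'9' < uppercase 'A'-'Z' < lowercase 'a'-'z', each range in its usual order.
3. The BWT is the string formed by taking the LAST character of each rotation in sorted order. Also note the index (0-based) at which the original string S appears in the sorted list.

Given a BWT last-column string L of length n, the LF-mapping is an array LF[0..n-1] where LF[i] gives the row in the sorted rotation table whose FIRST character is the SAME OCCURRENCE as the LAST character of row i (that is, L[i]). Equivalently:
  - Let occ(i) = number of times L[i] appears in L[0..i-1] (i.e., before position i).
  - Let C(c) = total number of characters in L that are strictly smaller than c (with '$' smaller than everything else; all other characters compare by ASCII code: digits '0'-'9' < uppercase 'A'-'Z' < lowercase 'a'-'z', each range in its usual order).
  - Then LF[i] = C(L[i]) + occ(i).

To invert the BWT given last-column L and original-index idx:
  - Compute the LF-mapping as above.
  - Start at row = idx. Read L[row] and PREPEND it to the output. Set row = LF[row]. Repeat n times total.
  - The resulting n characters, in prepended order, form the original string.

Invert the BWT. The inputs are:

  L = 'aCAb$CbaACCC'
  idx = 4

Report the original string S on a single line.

LF mapping: 8 3 1 10 0 4 11 9 2 5 6 7
Walk LF starting at row 4, prepending L[row]:
  step 1: row=4, L[4]='$', prepend. Next row=LF[4]=0
  step 2: row=0, L[0]='a', prepend. Next row=LF[0]=8
  step 3: row=8, L[8]='A', prepend. Next row=LF[8]=2
  step 4: row=2, L[2]='A', prepend. Next row=LF[2]=1
  step 5: row=1, L[1]='C', prepend. Next row=LF[1]=3
  step 6: row=3, L[3]='b', prepend. Next row=LF[3]=10
  step 7: row=10, L[10]='C', prepend. Next row=LF[10]=6
  step 8: row=6, L[6]='b', prepend. Next row=LF[6]=11
  step 9: row=11, L[11]='C', prepend. Next row=LF[11]=7
  step 10: row=7, L[7]='a', prepend. Next row=LF[7]=9
  step 11: row=9, L[9]='C', prepend. Next row=LF[9]=5
  step 12: row=5, L[5]='C', prepend. Next row=LF[5]=4
Reversed output: CCaCbCbCAAa$

Answer: CCaCbCbCAAa$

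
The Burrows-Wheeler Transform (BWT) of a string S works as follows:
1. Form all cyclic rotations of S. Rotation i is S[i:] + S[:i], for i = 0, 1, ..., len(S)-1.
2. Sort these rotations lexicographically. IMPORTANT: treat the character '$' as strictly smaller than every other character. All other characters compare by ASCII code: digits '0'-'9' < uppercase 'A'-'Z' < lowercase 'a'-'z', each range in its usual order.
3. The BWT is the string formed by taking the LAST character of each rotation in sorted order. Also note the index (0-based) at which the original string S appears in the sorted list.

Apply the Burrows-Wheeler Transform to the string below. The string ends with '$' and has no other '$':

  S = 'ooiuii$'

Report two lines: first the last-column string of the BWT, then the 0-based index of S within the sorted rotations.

Answer: iiuoo$i
5

Derivation:
All 7 rotations (rotation i = S[i:]+S[:i]):
  rot[0] = ooiuii$
  rot[1] = oiuii$o
  rot[2] = iuii$oo
  rot[3] = uii$ooi
  rot[4] = ii$ooiu
  rot[5] = i$ooiui
  rot[6] = $ooiuii
Sorted (with $ < everything):
  sorted[0] = $ooiuii  (last char: 'i')
  sorted[1] = i$ooiui  (last char: 'i')
  sorted[2] = ii$ooiu  (last char: 'u')
  sorted[3] = iuii$oo  (last char: 'o')
  sorted[4] = oiuii$o  (last char: 'o')
  sorted[5] = ooiuii$  (last char: '$')
  sorted[6] = uii$ooi  (last char: 'i')
Last column: iiuoo$i
Original string S is at sorted index 5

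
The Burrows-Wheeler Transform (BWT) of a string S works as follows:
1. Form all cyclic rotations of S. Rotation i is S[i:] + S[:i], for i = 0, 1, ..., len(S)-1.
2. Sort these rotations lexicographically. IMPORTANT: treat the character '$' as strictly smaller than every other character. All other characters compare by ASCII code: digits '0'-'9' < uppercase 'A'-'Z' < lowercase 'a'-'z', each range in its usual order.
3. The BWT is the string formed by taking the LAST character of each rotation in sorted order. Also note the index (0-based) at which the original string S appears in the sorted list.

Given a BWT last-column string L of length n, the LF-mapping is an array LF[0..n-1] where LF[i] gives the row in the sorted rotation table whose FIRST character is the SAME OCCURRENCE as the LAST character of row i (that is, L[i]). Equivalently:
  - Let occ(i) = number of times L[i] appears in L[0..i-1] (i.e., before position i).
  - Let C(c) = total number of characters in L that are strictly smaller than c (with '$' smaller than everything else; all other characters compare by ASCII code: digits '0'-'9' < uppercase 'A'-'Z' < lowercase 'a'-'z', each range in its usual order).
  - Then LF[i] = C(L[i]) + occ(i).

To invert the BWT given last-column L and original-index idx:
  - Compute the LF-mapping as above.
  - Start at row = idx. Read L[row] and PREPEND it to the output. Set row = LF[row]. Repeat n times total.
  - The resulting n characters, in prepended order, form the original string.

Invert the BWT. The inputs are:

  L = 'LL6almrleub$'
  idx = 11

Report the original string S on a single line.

LF mapping: 2 3 1 4 7 9 10 8 6 11 5 0
Walk LF starting at row 11, prepending L[row]:
  step 1: row=11, L[11]='$', prepend. Next row=LF[11]=0
  step 2: row=0, L[0]='L', prepend. Next row=LF[0]=2
  step 3: row=2, L[2]='6', prepend. Next row=LF[2]=1
  step 4: row=1, L[1]='L', prepend. Next row=LF[1]=3
  step 5: row=3, L[3]='a', prepend. Next row=LF[3]=4
  step 6: row=4, L[4]='l', prepend. Next row=LF[4]=7
  step 7: row=7, L[7]='l', prepend. Next row=LF[7]=8
  step 8: row=8, L[8]='e', prepend. Next row=LF[8]=6
  step 9: row=6, L[6]='r', prepend. Next row=LF[6]=10
  step 10: row=10, L[10]='b', prepend. Next row=LF[10]=5
  step 11: row=5, L[5]='m', prepend. Next row=LF[5]=9
  step 12: row=9, L[9]='u', prepend. Next row=LF[9]=11
Reversed output: umbrellaL6L$

Answer: umbrellaL6L$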